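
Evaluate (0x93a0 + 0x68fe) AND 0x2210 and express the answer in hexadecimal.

0x2010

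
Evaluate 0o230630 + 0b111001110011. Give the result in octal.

0o240013

0b111001110011 = 0o7163 in octal.
Add column by column in base 8, right to left:
  0+3 = 3
  3+6 = 1 carry 1
  6+1+1 = 0 carry 1
  0+7+1 = 0 carry 1
  3+0+1 = 4
  2+0 = 2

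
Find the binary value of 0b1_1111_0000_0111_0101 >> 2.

0b111110000011101

Right shift by 2: drop the 2 least-significant bits.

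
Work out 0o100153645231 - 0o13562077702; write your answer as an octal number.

0o64371545327

Subtract column by column in base 8:
  1-2 → 7 (borrow)
  3-0-1 → 2
  2-7 → 3 (borrow)
  5-7-1 → 5 (borrow)
  4-7-1 → 4 (borrow)
  6-0-1 → 5
  3-2 → 1
  5-6 → 7 (borrow)
  1-5-1 → 3 (borrow)
  0-3-1 → 4 (borrow)
  0-1-1 → 6 (borrow)
  1-0-1 → 0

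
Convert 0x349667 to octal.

0o15113147

Expand each hex digit to 4 bits: 3=0011 4=0100 9=1001 6=0110 6=0110 7=0111.
Group the bits in threes: 001 101 001 001 011 001 100 111 → 15113147.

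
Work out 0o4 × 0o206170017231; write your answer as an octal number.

Multiply each base-8 digit by 4, carrying:
  1×4 = 4 → write 4
  3×4 = 12 → write 4 carry 1
  2×4+1 = 9 → write 1 carry 1
  7×4+1 = 29 → write 5 carry 3
  1×4+3 = 7 → write 7
  0×4 = 0 → write 0
  0×4 = 0 → write 0
  7×4 = 28 → write 4 carry 3
  1×4+3 = 7 → write 7
  6×4 = 24 → write 0 carry 3
  0×4+3 = 3 → write 3
  2×4 = 8 → write 0 carry 1
  remaining carry: 1

0o1030740075144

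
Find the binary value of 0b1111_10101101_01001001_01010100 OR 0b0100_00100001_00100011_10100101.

OR bit by bit (1 where either bit is 1):
  1111101011010100100101010100
| 0100001000010010001110100101
= 1111101011010110101111110101

0b1111101011010110101111110101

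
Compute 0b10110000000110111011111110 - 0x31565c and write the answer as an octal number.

0b10110000000110111011111110 = 0o260067376 in octal.
0x31565c = 0o14253134 in octal.
Subtract column by column in base 8:
  6-4 → 2
  7-3 → 4
  3-1 → 2
  7-3 → 4
  6-5 → 1
  0-2 → 6 (borrow)
  0-4-1 → 3 (borrow)
  6-1-1 → 4
  2-0 → 2

0o243614242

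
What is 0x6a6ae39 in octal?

Expand each hex digit to 4 bits: 6=0110 a=1010 6=0110 a=1010 e=1110 3=0011 9=1001.
Group the bits in threes: 110 101 001 101 010 111 000 111 001 → 651527071.

0o651527071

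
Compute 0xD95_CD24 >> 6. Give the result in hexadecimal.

0x365734

6 bits is not a whole number of base-16 digits; in binary: 1101100101011100110100100100 >> 6 = 1101100101011100110100.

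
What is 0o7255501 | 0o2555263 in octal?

0o7755763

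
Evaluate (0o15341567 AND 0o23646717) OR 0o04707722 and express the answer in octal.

0o15341567 AND 0o23646717 = 0o01240507.
Then OR with 0o04707722.

0o5747727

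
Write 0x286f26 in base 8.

0o12067446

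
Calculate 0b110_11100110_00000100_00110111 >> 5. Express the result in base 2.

0b1101110011000000100001

Right shift by 5: drop the 5 least-significant bits.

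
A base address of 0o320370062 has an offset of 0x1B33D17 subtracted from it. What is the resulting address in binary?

0b1100011101011001100011011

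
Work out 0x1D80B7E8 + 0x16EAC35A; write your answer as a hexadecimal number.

0x346B7B42

Add column by column in base 16, right to left:
  8+A = 2 carry 1
  E+5+1 = 4 carry 1
  7+3+1 = B
  B+C = 7 carry 1
  0+A+1 = B
  8+E = 6 carry 1
  D+6+1 = 4 carry 1
  1+1+1 = 3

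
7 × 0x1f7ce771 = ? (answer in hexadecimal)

Multiply each base-16 digit by 7, carrying:
  1×7 = 7 → write 7
  7×7 = 49 → write 1 carry 3
  7×7+3 = 52 → write 4 carry 3
  e×7+3 = 101 → write 5 carry 6
  c×7+6 = 90 → write a carry 5
  7×7+5 = 54 → write 6 carry 3
  f×7+3 = 108 → write c carry 6
  1×7+6 = 13 → write d

0xdc6a5417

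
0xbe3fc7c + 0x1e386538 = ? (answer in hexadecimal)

Add column by column in base 16, right to left:
  c+8 = 4 carry 1
  7+3+1 = b
  c+5 = 1 carry 1
  f+6+1 = 6 carry 1
  3+8+1 = c
  e+3 = 1 carry 1
  b+e+1 = a carry 1
  0+1+1 = 2

0x2a1c61b4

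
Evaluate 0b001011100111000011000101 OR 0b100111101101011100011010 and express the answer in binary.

OR bit by bit (1 where either bit is 1):
  001011100111000011000101
| 100111101101011100011010
= 101111101111011111011111

0b101111101111011111011111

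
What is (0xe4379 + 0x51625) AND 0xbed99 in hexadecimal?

Add column by column in base 16, right to left:
  9+5 = e
  7+2 = 9
  3+6 = 9
  4+1 = 5
  e+5 = 3 carry 1
  final carry 1
Sum = 0x13599e; now AND with 0xbed99:
  1&0=0, 3&b=3, 5&e=4, 9&d=9, 9&9=9, e&9=8

0x34998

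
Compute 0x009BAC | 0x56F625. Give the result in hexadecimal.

0x56FFAD

OR each hex digit independently (no carries):
  0|5=5, 0|6=6, 9|F=F, B|6=F, A|2=A, C|5=D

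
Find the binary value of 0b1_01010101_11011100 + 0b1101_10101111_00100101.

Add column by column in base 2, right to left:
  0+1 = 1
  0+0 = 0
  1+1 = 0 carry 1
  1+0+1 = 0 carry 1
  1+0+1 = 0 carry 1
  0+1+1 = 0 carry 1
  1+0+1 = 0 carry 1
  1+0+1 = 0 carry 1
  1+1+1 = 1 carry 1
  0+1+1 = 0 carry 1
  1+1+1 = 1 carry 1
  0+1+1 = 0 carry 1
  1+0+1 = 0 carry 1
  0+1+1 = 0 carry 1
  1+0+1 = 0 carry 1
  0+1+1 = 0 carry 1
  1+1+1 = 1 carry 1
  0+0+1 = 1
  0+1 = 1
  0+1 = 1

0b11110000010100000001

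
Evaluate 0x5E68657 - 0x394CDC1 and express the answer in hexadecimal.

0x251B896

Subtract column by column in base 16:
  7-1 → 6
  5-C → 9 (borrow)
  6-D-1 → 8 (borrow)
  8-C-1 → B (borrow)
  6-4-1 → 1
  E-9 → 5
  5-3 → 2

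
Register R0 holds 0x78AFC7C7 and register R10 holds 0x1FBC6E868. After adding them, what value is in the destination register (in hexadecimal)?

0x27476B02F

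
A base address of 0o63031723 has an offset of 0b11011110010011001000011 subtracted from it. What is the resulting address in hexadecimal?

0x5d0d90

0o63031723 = 0xcc33d3 in hexadecimal.
0b11011110010011001000011 = 0x6f2643 in hexadecimal.
Subtract column by column in base 16:
  3-3 → 0
  d-4 → 9
  3-6 → d (borrow)
  3-2-1 → 0
  c-f → d (borrow)
  c-6-1 → 5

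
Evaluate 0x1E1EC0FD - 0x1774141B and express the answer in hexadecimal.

Subtract column by column in base 16:
  D-B → 2
  F-1 → E
  0-4 → C (borrow)
  C-1-1 → A
  E-4 → A
  1-7 → A (borrow)
  E-7-1 → 6
  1-1 → 0

0x6AAACE2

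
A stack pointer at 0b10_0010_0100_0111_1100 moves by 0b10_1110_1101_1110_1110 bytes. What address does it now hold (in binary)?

Add column by column in base 2, right to left:
  0+0 = 0
  0+1 = 1
  1+1 = 0 carry 1
  1+1+1 = 1 carry 1
  1+0+1 = 0 carry 1
  1+1+1 = 1 carry 1
  1+1+1 = 1 carry 1
  0+1+1 = 0 carry 1
  0+1+1 = 0 carry 1
  0+0+1 = 1
  1+1 = 0 carry 1
  0+1+1 = 0 carry 1
  0+0+1 = 1
  1+1 = 0 carry 1
  0+1+1 = 0 carry 1
  0+1+1 = 0 carry 1
  0+0+1 = 1
  1+1 = 0 carry 1
  final carry 1

0b1010001001001101010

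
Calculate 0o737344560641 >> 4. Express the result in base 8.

4 bits is not a whole number of base-8 digits; in binary: 111011111011100100101110000110100001 >> 4 = 11101111101110010010111000011010.

0o35756227032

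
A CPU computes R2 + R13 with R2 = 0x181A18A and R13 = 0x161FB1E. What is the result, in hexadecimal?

0x2E39CA8

Add column by column in base 16, right to left:
  A+E = 8 carry 1
  8+1+1 = A
  1+B = C
  A+F = 9 carry 1
  1+1+1 = 3
  8+6 = E
  1+1 = 2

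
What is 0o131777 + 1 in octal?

0o132000

The trailing 3 digits are 7 (max in base 8), so adding 1 cascades: they roll to 0 and the next digit up increments.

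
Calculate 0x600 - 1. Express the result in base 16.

0x5ff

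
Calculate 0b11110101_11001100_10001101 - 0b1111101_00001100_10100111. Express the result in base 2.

0b11110001011111111100110

Subtract column by column in base 2:
  1-1 → 0
  0-1 → 1 (borrow)
  1-1-1 → 1 (borrow)
  1-0-1 → 0
  0-0 → 0
  0-1 → 1 (borrow)
  0-0-1 → 1 (borrow)
  1-1-1 → 1 (borrow)
  0-0-1 → 1 (borrow)
  0-0-1 → 1 (borrow)
  1-1-1 → 1 (borrow)
  1-1-1 → 1 (borrow)
  0-0-1 → 1 (borrow)
  0-0-1 → 1 (borrow)
  1-0-1 → 0
  1-0 → 1
  1-1 → 0
  0-0 → 0
  1-1 → 0
  0-1 → 1 (borrow)
  1-1-1 → 1 (borrow)
  1-1-1 → 1 (borrow)
  1-1-1 → 1 (borrow)
  1-0-1 → 0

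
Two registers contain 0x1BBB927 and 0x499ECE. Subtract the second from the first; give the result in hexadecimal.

0x1721A59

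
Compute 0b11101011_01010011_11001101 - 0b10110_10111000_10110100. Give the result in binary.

Subtract column by column in base 2:
  1-0 → 1
  0-0 → 0
  1-1 → 0
  1-0 → 1
  0-1 → 1 (borrow)
  0-1-1 → 0 (borrow)
  1-0-1 → 0
  1-1 → 0
  1-0 → 1
  1-0 → 1
  0-0 → 0
  0-1 → 1 (borrow)
  1-1-1 → 1 (borrow)
  0-1-1 → 0 (borrow)
  1-0-1 → 0
  0-1 → 1 (borrow)
  1-0-1 → 0
  1-1 → 0
  0-1 → 1 (borrow)
  1-0-1 → 0
  0-1 → 1 (borrow)
  1-0-1 → 0
  1-0 → 1
  1-0 → 1

0b110101001001101100011001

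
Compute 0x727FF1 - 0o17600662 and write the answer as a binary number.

0x727FF1 = 0b11100100111111111110001 in binary.
0o17600662 = 0b1111110000000110110010 in binary.
Subtract column by column in base 2:
  1-0 → 1
  0-1 → 1 (borrow)
  0-0-1 → 1 (borrow)
  0-0-1 → 1 (borrow)
  1-1-1 → 1 (borrow)
  1-1-1 → 1 (borrow)
  1-0-1 → 0
  1-1 → 0
  1-1 → 0
  1-0 → 1
  1-0 → 1
  1-0 → 1
  1-0 → 1
  1-0 → 1
  1-0 → 1
  0-0 → 0
  0-1 → 1 (borrow)
  1-1-1 → 1 (borrow)
  0-1-1 → 0 (borrow)
  0-1-1 → 0 (borrow)
  1-1-1 → 1 (borrow)
  1-1-1 → 1 (borrow)
  1-0-1 → 0

0b1100110111111000111111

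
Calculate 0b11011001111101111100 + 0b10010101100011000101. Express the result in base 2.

Add column by column in base 2, right to left:
  0+1 = 1
  0+0 = 0
  1+1 = 0 carry 1
  1+0+1 = 0 carry 1
  1+0+1 = 0 carry 1
  1+0+1 = 0 carry 1
  1+1+1 = 1 carry 1
  0+1+1 = 0 carry 1
  1+0+1 = 0 carry 1
  1+0+1 = 0 carry 1
  1+0+1 = 0 carry 1
  1+1+1 = 1 carry 1
  1+1+1 = 1 carry 1
  0+0+1 = 1
  0+1 = 1
  1+0 = 1
  1+1 = 0 carry 1
  0+0+1 = 1
  1+0 = 1
  1+1 = 0 carry 1
  final carry 1

0b101101111100001000001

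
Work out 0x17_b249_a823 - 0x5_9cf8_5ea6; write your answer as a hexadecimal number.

0x121551497d

Subtract column by column in base 16:
  3-6 → d (borrow)
  2-a-1 → 7 (borrow)
  8-e-1 → 9 (borrow)
  a-5-1 → 4
  9-8 → 1
  4-f → 5 (borrow)
  2-c-1 → 5 (borrow)
  b-9-1 → 1
  7-5 → 2
  1-0 → 1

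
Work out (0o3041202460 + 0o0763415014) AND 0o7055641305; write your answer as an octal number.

0o4004601004

Add column by column in base 8, right to left:
  0+4 = 4
  6+1 = 7
  4+0 = 4
  2+5 = 7
  0+1 = 1
  2+4 = 6
  1+3 = 4
  4+6 = 2 carry 1
  0+7+1 = 0 carry 1
  3+0+1 = 4
Sum = 0o4024617474; now AND with 0o7055641305:
  4&7=4, 0&0=0, 2&5=0, 4&5=4, 6&6=6, 1&4=0, 7&1=1, 4&3=0, 7&0=0, 4&5=4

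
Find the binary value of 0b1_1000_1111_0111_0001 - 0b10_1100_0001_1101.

0b10110001101010100

Subtract column by column in base 2:
  1-1 → 0
  0-0 → 0
  0-1 → 1 (borrow)
  0-1-1 → 0 (borrow)
  1-1-1 → 1 (borrow)
  1-0-1 → 0
  1-0 → 1
  0-0 → 0
  1-0 → 1
  1-0 → 1
  1-1 → 0
  1-1 → 0
  0-0 → 0
  0-1 → 1 (borrow)
  0-0-1 → 1 (borrow)
  1-0-1 → 0
  1-0 → 1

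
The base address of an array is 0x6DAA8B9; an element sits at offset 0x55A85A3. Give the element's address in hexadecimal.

0xC352E5C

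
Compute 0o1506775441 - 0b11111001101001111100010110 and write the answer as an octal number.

0o1115256013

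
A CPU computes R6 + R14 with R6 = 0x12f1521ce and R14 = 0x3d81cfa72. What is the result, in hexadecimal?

0x507321c40

Add column by column in base 16, right to left:
  e+2 = 0 carry 1
  c+7+1 = 4 carry 1
  1+a+1 = c
  2+f = 1 carry 1
  5+c+1 = 2 carry 1
  1+1+1 = 3
  f+8 = 7 carry 1
  2+d+1 = 0 carry 1
  1+3+1 = 5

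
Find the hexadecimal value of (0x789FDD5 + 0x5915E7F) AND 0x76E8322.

Add column by column in base 16, right to left:
  5+F = 4 carry 1
  D+7+1 = 5 carry 1
  D+E+1 = C carry 1
  F+5+1 = 5 carry 1
  9+1+1 = B
  8+9 = 1 carry 1
  7+5+1 = D
Sum = 0xD1B5C54; now AND with 0x76E8322:
  D&7=5, 1&6=0, B&E=A, 5&8=0, C&3=0, 5&2=0, 4&2=0

0x50A0000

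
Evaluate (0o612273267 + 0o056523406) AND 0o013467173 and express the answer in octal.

0o11006071

Add column by column in base 8, right to left:
  7+6 = 5 carry 1
  6+0+1 = 7
  2+4 = 6
  3+3 = 6
  7+2 = 1 carry 1
  2+5+1 = 0 carry 1
  2+6+1 = 1 carry 1
  1+5+1 = 7
  6+0 = 6
Sum = 0o671016675; now AND with 0o013467173:
  6&0=0, 7&1=1, 1&3=1, 0&4=0, 1&6=0, 6&7=6, 6&1=0, 7&7=7, 5&3=1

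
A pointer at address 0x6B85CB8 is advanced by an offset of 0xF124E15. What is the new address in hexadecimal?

Add column by column in base 16, right to left:
  8+5 = D
  B+1 = C
  C+E = A carry 1
  5+4+1 = A
  8+2 = A
  B+1 = C
  6+F = 5 carry 1
  final carry 1

0x15CAAACD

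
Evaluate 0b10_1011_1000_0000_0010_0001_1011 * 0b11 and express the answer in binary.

0b1000001010000000011001010001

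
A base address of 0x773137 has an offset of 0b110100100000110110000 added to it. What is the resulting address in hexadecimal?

0b110100100000110110000 = 0x1a41b0 in hexadecimal.
Add column by column in base 16, right to left:
  7+0 = 7
  3+b = e
  1+1 = 2
  3+4 = 7
  7+a = 1 carry 1
  7+1+1 = 9

0x9172e7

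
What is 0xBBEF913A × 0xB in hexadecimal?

0x8134B3D7E

Multiply each base-16 digit by 11, carrying:
  A×11 = 110 → write E carry 6
  3×11+6 = 39 → write 7 carry 2
  1×11+2 = 13 → write D
  9×11 = 99 → write 3 carry 6
  F×11+6 = 171 → write B carry 10
  E×11+10 = 164 → write 4 carry 10
  B×11+10 = 131 → write 3 carry 8
  B×11+8 = 129 → write 1 carry 8
  remaining carry: 8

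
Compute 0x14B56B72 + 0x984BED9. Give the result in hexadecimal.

0x1E3A2A4B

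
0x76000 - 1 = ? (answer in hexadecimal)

The trailing 3 digits are 0, so subtracting 1 borrows through: they become F and the next digit up decrements.

0x75fff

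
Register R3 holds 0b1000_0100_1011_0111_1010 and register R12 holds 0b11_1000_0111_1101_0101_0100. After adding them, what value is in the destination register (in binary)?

0b10000001100100011001110

Add column by column in base 2, right to left:
  0+0 = 0
  1+0 = 1
  0+1 = 1
  1+0 = 1
  1+1 = 0 carry 1
  1+0+1 = 0 carry 1
  1+1+1 = 1 carry 1
  0+0+1 = 1
  1+1 = 0 carry 1
  1+0+1 = 0 carry 1
  0+1+1 = 0 carry 1
  1+1+1 = 1 carry 1
  0+1+1 = 0 carry 1
  0+1+1 = 0 carry 1
  1+1+1 = 1 carry 1
  0+0+1 = 1
  0+0 = 0
  0+0 = 0
  0+0 = 0
  1+1 = 0 carry 1
  0+1+1 = 0 carry 1
  0+1+1 = 0 carry 1
  final carry 1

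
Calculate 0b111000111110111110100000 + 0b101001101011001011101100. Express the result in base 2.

0b1100010101010001010001100

Add column by column in base 2, right to left:
  0+0 = 0
  0+0 = 0
  0+1 = 1
  0+1 = 1
  0+0 = 0
  1+1 = 0 carry 1
  0+1+1 = 0 carry 1
  1+1+1 = 1 carry 1
  1+0+1 = 0 carry 1
  1+1+1 = 1 carry 1
  1+0+1 = 0 carry 1
  1+0+1 = 0 carry 1
  0+1+1 = 0 carry 1
  1+1+1 = 1 carry 1
  1+0+1 = 0 carry 1
  1+1+1 = 1 carry 1
  1+0+1 = 0 carry 1
  1+1+1 = 1 carry 1
  0+1+1 = 0 carry 1
  0+0+1 = 1
  0+0 = 0
  1+1 = 0 carry 1
  1+0+1 = 0 carry 1
  1+1+1 = 1 carry 1
  final carry 1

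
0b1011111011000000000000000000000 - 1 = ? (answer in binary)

0b1011111010111111111111111111111

The trailing 21 digits are 0, so subtracting 1 borrows through: they become 1 and the next digit up decrements.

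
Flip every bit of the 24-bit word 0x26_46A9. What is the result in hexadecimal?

0xD9B956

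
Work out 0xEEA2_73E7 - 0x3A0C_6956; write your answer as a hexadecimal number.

Subtract column by column in base 16:
  7-6 → 1
  E-5 → 9
  3-9 → A (borrow)
  7-6-1 → 0
  2-C → 6 (borrow)
  A-0-1 → 9
  E-A → 4
  E-3 → B

0xB4960A91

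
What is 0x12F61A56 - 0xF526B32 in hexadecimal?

0x3A3AF24

Subtract column by column in base 16:
  6-2 → 4
  5-3 → 2
  A-B → F (borrow)
  1-6-1 → A (borrow)
  6-2-1 → 3
  F-5 → A
  2-F → 3 (borrow)
  1-0-1 → 0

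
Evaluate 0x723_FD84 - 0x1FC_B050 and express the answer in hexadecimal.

0x5274D34

Subtract column by column in base 16:
  4-0 → 4
  8-5 → 3
  D-0 → D
  F-B → 4
  3-C → 7 (borrow)
  2-F-1 → 2 (borrow)
  7-1-1 → 5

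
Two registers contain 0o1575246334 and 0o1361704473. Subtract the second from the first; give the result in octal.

Subtract column by column in base 8:
  4-3 → 1
  3-7 → 4 (borrow)
  3-4-1 → 6 (borrow)
  6-4-1 → 1
  4-0 → 4
  2-7 → 3 (borrow)
  5-1-1 → 3
  7-6 → 1
  5-3 → 2
  1-1 → 0

0o213341641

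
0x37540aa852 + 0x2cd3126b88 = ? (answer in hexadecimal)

0x64271d13da

Add column by column in base 16, right to left:
  2+8 = a
  5+8 = d
  8+b = 3 carry 1
  a+6+1 = 1 carry 1
  a+2+1 = d
  0+1 = 1
  4+3 = 7
  5+d = 2 carry 1
  7+c+1 = 4 carry 1
  3+2+1 = 6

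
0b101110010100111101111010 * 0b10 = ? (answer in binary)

0b1011100101001111011110100

Multiply each base-2 digit by 2, carrying:
  0×2 = 0 → write 0
  1×2 = 2 → write 0 carry 1
  0×2+1 = 1 → write 1
  1×2 = 2 → write 0 carry 1
  1×2+1 = 3 → write 1 carry 1
  1×2+1 = 3 → write 1 carry 1
  1×2+1 = 3 → write 1 carry 1
  0×2+1 = 1 → write 1
  1×2 = 2 → write 0 carry 1
  1×2+1 = 3 → write 1 carry 1
  1×2+1 = 3 → write 1 carry 1
  1×2+1 = 3 → write 1 carry 1
  0×2+1 = 1 → write 1
  0×2 = 0 → write 0
  1×2 = 2 → write 0 carry 1
  0×2+1 = 1 → write 1
  1×2 = 2 → write 0 carry 1
  0×2+1 = 1 → write 1
  0×2 = 0 → write 0
  1×2 = 2 → write 0 carry 1
  1×2+1 = 3 → write 1 carry 1
  1×2+1 = 3 → write 1 carry 1
  0×2+1 = 1 → write 1
  1×2 = 2 → write 0 carry 1
  remaining carry: 1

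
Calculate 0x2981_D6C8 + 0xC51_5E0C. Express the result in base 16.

Add column by column in base 16, right to left:
  8+C = 4 carry 1
  C+0+1 = D
  6+E = 4 carry 1
  D+5+1 = 3 carry 1
  1+1+1 = 3
  8+5 = D
  9+C = 5 carry 1
  2+0+1 = 3

0x35D334D4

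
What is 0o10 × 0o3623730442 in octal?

0o36237304420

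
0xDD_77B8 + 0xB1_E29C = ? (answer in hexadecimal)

Add column by column in base 16, right to left:
  8+C = 4 carry 1
  B+9+1 = 5 carry 1
  7+2+1 = A
  7+E = 5 carry 1
  D+1+1 = F
  D+B = 8 carry 1
  final carry 1

0x18F5A54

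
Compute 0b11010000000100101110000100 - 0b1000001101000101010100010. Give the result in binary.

0b10001110011100000011100010

Subtract column by column in base 2:
  0-0 → 0
  0-1 → 1 (borrow)
  1-0-1 → 0
  0-0 → 0
  0-0 → 0
  0-1 → 1 (borrow)
  0-0-1 → 1 (borrow)
  1-1-1 → 1 (borrow)
  1-0-1 → 0
  1-1 → 0
  0-0 → 0
  1-1 → 0
  0-0 → 0
  0-0 → 0
  1-0 → 1
  0-1 → 1 (borrow)
  0-0-1 → 1 (borrow)
  0-1-1 → 0 (borrow)
  0-1-1 → 0 (borrow)
  0-0-1 → 1 (borrow)
  0-0-1 → 1 (borrow)
  0-0-1 → 1 (borrow)
  1-0-1 → 0
  0-0 → 0
  1-1 → 0
  1-0 → 1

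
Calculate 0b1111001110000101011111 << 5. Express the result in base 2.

0b111100111000010101111100000

Left shift by 5: append 5 zero bits.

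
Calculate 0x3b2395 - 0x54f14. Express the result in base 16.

Subtract column by column in base 16:
  5-4 → 1
  9-1 → 8
  3-f → 4 (borrow)
  2-4-1 → d (borrow)
  b-5-1 → 5
  3-0 → 3

0x35d481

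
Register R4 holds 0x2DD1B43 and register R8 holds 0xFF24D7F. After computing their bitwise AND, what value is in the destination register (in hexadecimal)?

0x2D00943

AND each hex digit independently (no carries):
  2&F=2, D&F=D, D&2=0, 1&4=0, B&D=9, 4&7=4, 3&F=3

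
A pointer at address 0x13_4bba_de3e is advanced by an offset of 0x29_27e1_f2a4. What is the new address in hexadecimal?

0x3c739cd0e2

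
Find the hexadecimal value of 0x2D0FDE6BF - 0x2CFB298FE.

Subtract column by column in base 16:
  F-E → 1
  B-F → C (borrow)
  6-8-1 → D (borrow)
  E-9-1 → 4
  D-2 → B
  F-B → 4
  0-F → 1 (borrow)
  D-C-1 → 0
  2-2 → 0

0x14B4DC1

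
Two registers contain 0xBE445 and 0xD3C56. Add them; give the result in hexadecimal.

0x19209B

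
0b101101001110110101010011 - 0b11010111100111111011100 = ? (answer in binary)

Subtract column by column in base 2:
  1-0 → 1
  1-0 → 1
  0-1 → 1 (borrow)
  0-1-1 → 0 (borrow)
  1-1-1 → 1 (borrow)
  0-0-1 → 1 (borrow)
  1-1-1 → 1 (borrow)
  0-1-1 → 0 (borrow)
  1-1-1 → 1 (borrow)
  0-1-1 → 0 (borrow)
  1-1-1 → 1 (borrow)
  1-1-1 → 1 (borrow)
  0-0-1 → 1 (borrow)
  1-0-1 → 0
  1-1 → 0
  1-1 → 0
  0-1 → 1 (borrow)
  0-1-1 → 0 (borrow)
  1-0-1 → 0
  0-1 → 1 (borrow)
  1-0-1 → 0
  1-1 → 0
  0-1 → 1 (borrow)
  1-0-1 → 0

0b10010010001110101110111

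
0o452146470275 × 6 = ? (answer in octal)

Multiply each base-8 digit by 6, carrying:
  5×6 = 30 → write 6 carry 3
  7×6+3 = 45 → write 5 carry 5
  2×6+5 = 17 → write 1 carry 2
  0×6+2 = 2 → write 2
  7×6 = 42 → write 2 carry 5
  4×6+5 = 29 → write 5 carry 3
  6×6+3 = 39 → write 7 carry 4
  4×6+4 = 28 → write 4 carry 3
  1×6+3 = 9 → write 1 carry 1
  2×6+1 = 13 → write 5 carry 1
  5×6+1 = 31 → write 7 carry 3
  4×6+3 = 27 → write 3 carry 3
  remaining carry: 3

0o3375147522156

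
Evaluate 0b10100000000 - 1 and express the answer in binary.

The trailing 8 digits are 0, so subtracting 1 borrows through: they become 1 and the next digit up decrements.

0b10011111111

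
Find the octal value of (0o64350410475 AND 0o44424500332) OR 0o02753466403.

0o64350410475 AND 0o44424500332 = 0o44000400030.
Then OR with 0o02753466403.

0o46753466433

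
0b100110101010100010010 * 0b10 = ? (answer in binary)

0b1001101010101000100100

Multiply each base-2 digit by 2, carrying:
  0×2 = 0 → write 0
  1×2 = 2 → write 0 carry 1
  0×2+1 = 1 → write 1
  0×2 = 0 → write 0
  1×2 = 2 → write 0 carry 1
  0×2+1 = 1 → write 1
  0×2 = 0 → write 0
  0×2 = 0 → write 0
  1×2 = 2 → write 0 carry 1
  0×2+1 = 1 → write 1
  1×2 = 2 → write 0 carry 1
  0×2+1 = 1 → write 1
  1×2 = 2 → write 0 carry 1
  0×2+1 = 1 → write 1
  1×2 = 2 → write 0 carry 1
  0×2+1 = 1 → write 1
  1×2 = 2 → write 0 carry 1
  1×2+1 = 3 → write 1 carry 1
  0×2+1 = 1 → write 1
  0×2 = 0 → write 0
  1×2 = 2 → write 0 carry 1
  remaining carry: 1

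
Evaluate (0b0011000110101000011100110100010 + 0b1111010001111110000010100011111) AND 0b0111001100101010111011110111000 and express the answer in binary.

0b10001000100010011011010000000

Add column by column in base 2, right to left:
  0+1 = 1
  1+1 = 0 carry 1
  0+1+1 = 0 carry 1
  0+1+1 = 0 carry 1
  0+1+1 = 0 carry 1
  1+0+1 = 0 carry 1
  0+0+1 = 1
  1+0 = 1
  1+1 = 0 carry 1
  0+0+1 = 1
  0+1 = 1
  1+0 = 1
  1+0 = 1
  1+0 = 1
  0+0 = 0
  0+0 = 0
  0+1 = 1
  0+1 = 1
  1+1 = 0 carry 1
  0+1+1 = 0 carry 1
  1+1+1 = 1 carry 1
  0+1+1 = 0 carry 1
  1+0+1 = 0 carry 1
  1+0+1 = 0 carry 1
  0+0+1 = 1
  0+1 = 1
  0+0 = 0
  1+1 = 0 carry 1
  1+1+1 = 1 carry 1
  0+1+1 = 0 carry 1
  0+1+1 = 0 carry 1
  final carry 1
Sum = 0b10010011000100110011111011000001; now AND with 0b0111001100101010111011110111000:
  10010011000100110011111011000001
& 00111001100101010111011110111000
= 00010001000100010011011010000000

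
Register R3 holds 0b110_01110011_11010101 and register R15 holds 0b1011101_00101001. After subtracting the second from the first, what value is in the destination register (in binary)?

0b1100001011010101100

Subtract column by column in base 2:
  1-1 → 0
  0-0 → 0
  1-0 → 1
  0-1 → 1 (borrow)
  1-0-1 → 0
  0-1 → 1 (borrow)
  1-0-1 → 0
  1-0 → 1
  1-1 → 0
  1-0 → 1
  0-1 → 1 (borrow)
  0-1-1 → 0 (borrow)
  1-1-1 → 1 (borrow)
  1-0-1 → 0
  1-1 → 0
  0-0 → 0
  0-0 → 0
  1-0 → 1
  1-0 → 1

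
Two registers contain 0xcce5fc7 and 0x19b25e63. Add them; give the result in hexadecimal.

0x2680be2a

Add column by column in base 16, right to left:
  7+3 = a
  c+6 = 2 carry 1
  f+e+1 = e carry 1
  5+5+1 = b
  e+2 = 0 carry 1
  c+b+1 = 8 carry 1
  c+9+1 = 6 carry 1
  0+1+1 = 2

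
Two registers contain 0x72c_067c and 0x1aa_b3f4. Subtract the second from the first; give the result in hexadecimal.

0x5815288

Subtract column by column in base 16:
  c-4 → 8
  7-f → 8 (borrow)
  6-3-1 → 2
  0-b → 5 (borrow)
  c-a-1 → 1
  2-a → 8 (borrow)
  7-1-1 → 5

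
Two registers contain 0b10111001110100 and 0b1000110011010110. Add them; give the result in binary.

0b1011101101001010

Add column by column in base 2, right to left:
  0+0 = 0
  0+1 = 1
  1+1 = 0 carry 1
  0+0+1 = 1
  1+1 = 0 carry 1
  1+0+1 = 0 carry 1
  1+1+1 = 1 carry 1
  0+1+1 = 0 carry 1
  0+0+1 = 1
  1+0 = 1
  1+1 = 0 carry 1
  1+1+1 = 1 carry 1
  0+0+1 = 1
  1+0 = 1
  0+0 = 0
  0+1 = 1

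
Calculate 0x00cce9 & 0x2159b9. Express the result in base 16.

0x0048a9

AND each hex digit independently (no carries):
  0&2=0, 0&1=0, c&5=4, c&9=8, e&b=a, 9&9=9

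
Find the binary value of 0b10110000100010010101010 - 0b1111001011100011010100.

0b110111000101111010110

Subtract column by column in base 2:
  0-0 → 0
  1-0 → 1
  0-1 → 1 (borrow)
  1-0-1 → 0
  0-1 → 1 (borrow)
  1-0-1 → 0
  0-1 → 1 (borrow)
  1-1-1 → 1 (borrow)
  0-0-1 → 1 (borrow)
  0-0-1 → 1 (borrow)
  1-0-1 → 0
  0-1 → 1 (borrow)
  0-1-1 → 0 (borrow)
  0-1-1 → 0 (borrow)
  1-0-1 → 0
  0-1 → 1 (borrow)
  0-0-1 → 1 (borrow)
  0-0-1 → 1 (borrow)
  0-1-1 → 0 (borrow)
  1-1-1 → 1 (borrow)
  1-1-1 → 1 (borrow)
  0-1-1 → 0 (borrow)
  1-0-1 → 0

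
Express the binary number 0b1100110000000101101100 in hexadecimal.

0x33016C

Group the bits into nibbles: 0011 0011 0000 0001 0110 1100 → 33016C.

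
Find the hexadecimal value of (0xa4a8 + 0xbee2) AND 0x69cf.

Add column by column in base 16, right to left:
  8+2 = a
  a+e = 8 carry 1
  4+e+1 = 3 carry 1
  a+b+1 = 6 carry 1
  final carry 1
Sum = 0x1638a; now AND with 0x69cf:
  1&0=0, 6&6=6, 3&9=1, 8&c=8, a&f=a

0x618a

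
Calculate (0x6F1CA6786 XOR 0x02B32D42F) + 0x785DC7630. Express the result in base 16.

0xE60D529D9

First 0x6F1CA6786 XOR 0x02B32D42F = 0x6DAF8B3A9.
Add column by column in base 16, right to left:
  9+0 = 9
  A+3 = D
  3+6 = 9
  B+7 = 2 carry 1
  8+C+1 = 5 carry 1
  F+D+1 = D carry 1
  A+5+1 = 0 carry 1
  D+8+1 = 6 carry 1
  6+7+1 = E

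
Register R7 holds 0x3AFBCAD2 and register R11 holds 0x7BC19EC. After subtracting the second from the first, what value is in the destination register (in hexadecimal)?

Subtract column by column in base 16:
  2-C → 6 (borrow)
  D-E-1 → E (borrow)
  A-9-1 → 0
  C-1 → B
  B-C → F (borrow)
  F-B-1 → 3
  A-7 → 3
  3-0 → 3

0x333FB0E6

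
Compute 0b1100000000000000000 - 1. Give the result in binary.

The trailing 17 digits are 0, so subtracting 1 borrows through: they become 1 and the next digit up decrements.

0b1011111111111111111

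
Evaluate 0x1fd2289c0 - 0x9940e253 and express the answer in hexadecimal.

Subtract column by column in base 16:
  0-3 → d (borrow)
  c-5-1 → 6
  9-2 → 7
  8-e → a (borrow)
  2-0-1 → 1
  2-4 → e (borrow)
  d-9-1 → 3
  f-9 → 6
  1-0 → 1

0x163e1a76d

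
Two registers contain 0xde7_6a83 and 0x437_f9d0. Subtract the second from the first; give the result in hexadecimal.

0x9af70b3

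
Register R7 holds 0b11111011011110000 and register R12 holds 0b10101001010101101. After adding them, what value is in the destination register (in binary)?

Add column by column in base 2, right to left:
  0+1 = 1
  0+0 = 0
  0+1 = 1
  0+1 = 1
  1+0 = 1
  1+1 = 0 carry 1
  1+0+1 = 0 carry 1
  1+1+1 = 1 carry 1
  0+0+1 = 1
  1+1 = 0 carry 1
  1+0+1 = 0 carry 1
  0+0+1 = 1
  1+1 = 0 carry 1
  1+0+1 = 0 carry 1
  1+1+1 = 1 carry 1
  1+0+1 = 0 carry 1
  1+1+1 = 1 carry 1
  final carry 1

0b110100100110011101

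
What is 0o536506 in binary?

Each octal digit is 3 bits: 5=101 3=011 6=110 5=101 0=000 6=110.

0b101011110101000110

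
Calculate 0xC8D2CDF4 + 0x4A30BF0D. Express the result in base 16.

0x113038D01

Add column by column in base 16, right to left:
  4+D = 1 carry 1
  F+0+1 = 0 carry 1
  D+F+1 = D carry 1
  C+B+1 = 8 carry 1
  2+0+1 = 3
  D+3 = 0 carry 1
  8+A+1 = 3 carry 1
  C+4+1 = 1 carry 1
  final carry 1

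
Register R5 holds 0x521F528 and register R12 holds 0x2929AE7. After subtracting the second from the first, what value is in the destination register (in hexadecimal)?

0x28F5A41

Subtract column by column in base 16:
  8-7 → 1
  2-E → 4 (borrow)
  5-A-1 → A (borrow)
  F-9-1 → 5
  1-2 → F (borrow)
  2-9-1 → 8 (borrow)
  5-2-1 → 2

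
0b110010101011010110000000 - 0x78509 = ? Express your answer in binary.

0b110000110011000001110111

0x78509 = 0b1111000010100001001 in binary.
Subtract column by column in base 2:
  0-1 → 1 (borrow)
  0-0-1 → 1 (borrow)
  0-0-1 → 1 (borrow)
  0-1-1 → 0 (borrow)
  0-0-1 → 1 (borrow)
  0-0-1 → 1 (borrow)
  0-0-1 → 1 (borrow)
  1-0-1 → 0
  1-1 → 0
  0-0 → 0
  1-1 → 0
  0-0 → 0
  1-0 → 1
  1-0 → 1
  0-0 → 0
  1-1 → 0
  0-1 → 1 (borrow)
  1-1-1 → 1 (borrow)
  0-1-1 → 0 (borrow)
  1-0-1 → 0
  0-0 → 0
  0-0 → 0
  1-0 → 1
  1-0 → 1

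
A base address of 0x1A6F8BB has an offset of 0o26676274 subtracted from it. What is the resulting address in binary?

0b1010010110111101111111111

0x1A6F8BB = 0b1101001101111100010111011 in binary.
0o26676274 = 0b10110110111110010111100 in binary.
Subtract column by column in base 2:
  1-0 → 1
  1-0 → 1
  0-1 → 1 (borrow)
  1-1-1 → 1 (borrow)
  1-1-1 → 1 (borrow)
  1-1-1 → 1 (borrow)
  0-0-1 → 1 (borrow)
  1-1-1 → 1 (borrow)
  0-0-1 → 1 (borrow)
  0-0-1 → 1 (borrow)
  0-1-1 → 0 (borrow)
  1-1-1 → 1 (borrow)
  1-1-1 → 1 (borrow)
  1-1-1 → 1 (borrow)
  1-1-1 → 1 (borrow)
  1-0-1 → 0
  0-1 → 1 (borrow)
  1-1-1 → 1 (borrow)
  1-0-1 → 0
  0-1 → 1 (borrow)
  0-1-1 → 0 (borrow)
  1-0-1 → 0
  0-1 → 1 (borrow)
  1-0-1 → 0
  1-0 → 1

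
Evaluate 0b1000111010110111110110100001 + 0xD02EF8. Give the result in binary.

0b1001101110111010110010011001

0xD02EF8 = 0b110100000010111011111000 in binary.
Add column by column in base 2, right to left:
  1+0 = 1
  0+0 = 0
  0+0 = 0
  0+1 = 1
  0+1 = 1
  1+1 = 0 carry 1
  0+1+1 = 0 carry 1
  1+1+1 = 1 carry 1
  1+0+1 = 0 carry 1
  0+1+1 = 0 carry 1
  1+1+1 = 1 carry 1
  1+1+1 = 1 carry 1
  1+0+1 = 0 carry 1
  1+1+1 = 1 carry 1
  1+0+1 = 0 carry 1
  0+0+1 = 1
  1+0 = 1
  1+0 = 1
  0+0 = 0
  1+0 = 1
  0+1 = 1
  1+0 = 1
  1+1 = 0 carry 1
  1+1+1 = 1 carry 1
  0+0+1 = 1
  0+0 = 0
  0+0 = 0
  1+0 = 1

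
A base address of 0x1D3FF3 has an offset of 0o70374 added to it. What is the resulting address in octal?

0x1D3FF3 = 0o7237763 in octal.
Add column by column in base 8, right to left:
  3+4 = 7
  6+7 = 5 carry 1
  7+3+1 = 3 carry 1
  7+0+1 = 0 carry 1
  3+7+1 = 3 carry 1
  2+0+1 = 3
  7+0 = 7

0o7330357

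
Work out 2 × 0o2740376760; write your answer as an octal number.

0o5700775740

Multiply each base-8 digit by 2, carrying:
  0×2 = 0 → write 0
  6×2 = 12 → write 4 carry 1
  7×2+1 = 15 → write 7 carry 1
  6×2+1 = 13 → write 5 carry 1
  7×2+1 = 15 → write 7 carry 1
  3×2+1 = 7 → write 7
  0×2 = 0 → write 0
  4×2 = 8 → write 0 carry 1
  7×2+1 = 15 → write 7 carry 1
  2×2+1 = 5 → write 5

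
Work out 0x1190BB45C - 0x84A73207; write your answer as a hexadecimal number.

Subtract column by column in base 16:
  C-7 → 5
  5-0 → 5
  4-2 → 2
  B-3 → 8
  B-7 → 4
  0-A → 6 (borrow)
  9-4-1 → 4
  1-8 → 9 (borrow)
  1-0-1 → 0

0x94648255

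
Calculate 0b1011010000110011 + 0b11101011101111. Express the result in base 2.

0b1110111100100010

Add column by column in base 2, right to left:
  1+1 = 0 carry 1
  1+1+1 = 1 carry 1
  0+1+1 = 0 carry 1
  0+1+1 = 0 carry 1
  1+0+1 = 0 carry 1
  1+1+1 = 1 carry 1
  0+1+1 = 0 carry 1
  0+1+1 = 0 carry 1
  0+0+1 = 1
  0+1 = 1
  1+0 = 1
  0+1 = 1
  1+1 = 0 carry 1
  1+1+1 = 1 carry 1
  0+0+1 = 1
  1+0 = 1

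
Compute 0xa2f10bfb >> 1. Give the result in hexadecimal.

0x517885fd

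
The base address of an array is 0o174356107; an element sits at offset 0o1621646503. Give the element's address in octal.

0o2016224612

Add column by column in base 8, right to left:
  7+3 = 2 carry 1
  0+0+1 = 1
  1+5 = 6
  6+6 = 4 carry 1
  5+4+1 = 2 carry 1
  3+6+1 = 2 carry 1
  4+1+1 = 6
  7+2 = 1 carry 1
  1+6+1 = 0 carry 1
  0+1+1 = 2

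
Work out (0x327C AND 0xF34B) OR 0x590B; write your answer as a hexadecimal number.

0x7B4B

0x327C AND 0xF34B = 0x3248.
Then OR with 0x590B.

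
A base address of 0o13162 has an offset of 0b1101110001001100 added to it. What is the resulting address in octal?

0b1101110001001100 = 0o156114 in octal.
Add column by column in base 8, right to left:
  2+4 = 6
  6+1 = 7
  1+1 = 2
  3+6 = 1 carry 1
  1+5+1 = 7
  0+1 = 1

0o171276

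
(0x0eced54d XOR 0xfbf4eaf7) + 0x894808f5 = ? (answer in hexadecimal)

First 0x0eced54d XOR 0xfbf4eaf7 = 0xf53a3fba.
Add column by column in base 16, right to left:
  a+5 = f
  b+f = a carry 1
  f+8+1 = 8 carry 1
  3+0+1 = 4
  a+8 = 2 carry 1
  3+4+1 = 8
  5+9 = e
  f+8 = 7 carry 1
  final carry 1

0x17e8248af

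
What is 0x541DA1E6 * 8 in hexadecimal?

Multiply each base-16 digit by 8, carrying:
  6×8 = 48 → write 0 carry 3
  E×8+3 = 115 → write 3 carry 7
  1×8+7 = 15 → write F
  A×8 = 80 → write 0 carry 5
  D×8+5 = 109 → write D carry 6
  1×8+6 = 14 → write E
  4×8 = 32 → write 0 carry 2
  5×8+2 = 42 → write A carry 2
  remaining carry: 2

0x2A0ED0F30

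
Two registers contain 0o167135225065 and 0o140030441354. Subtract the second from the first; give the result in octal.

Subtract column by column in base 8:
  5-4 → 1
  6-5 → 1
  0-3 → 5 (borrow)
  5-1-1 → 3
  2-4 → 6 (borrow)
  2-4-1 → 5 (borrow)
  5-0-1 → 4
  3-3 → 0
  1-0 → 1
  7-0 → 7
  6-4 → 2
  1-1 → 0

0o27104563511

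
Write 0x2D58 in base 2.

0b10110101011000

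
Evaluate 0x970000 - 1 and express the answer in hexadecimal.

0x96ffff

The trailing 4 digits are 0, so subtracting 1 borrows through: they become F and the next digit up decrements.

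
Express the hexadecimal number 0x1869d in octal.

Expand each hex digit to 4 bits: 1=0001 8=1000 6=0110 9=1001 d=1101.
Group the bits in threes: 011 000 011 010 011 101 → 303235.

0o303235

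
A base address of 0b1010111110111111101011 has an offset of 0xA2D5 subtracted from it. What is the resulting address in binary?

0b1010110100110100010110

0xA2D5 = 0b1010001011010101 in binary.
Subtract column by column in base 2:
  1-1 → 0
  1-0 → 1
  0-1 → 1 (borrow)
  1-0-1 → 0
  0-1 → 1 (borrow)
  1-0-1 → 0
  1-1 → 0
  1-1 → 0
  1-0 → 1
  1-1 → 0
  1-0 → 1
  1-0 → 1
  0-0 → 0
  1-1 → 0
  1-0 → 1
  1-1 → 0
  1-0 → 1
  1-0 → 1
  0-0 → 0
  1-0 → 1
  0-0 → 0
  1-0 → 1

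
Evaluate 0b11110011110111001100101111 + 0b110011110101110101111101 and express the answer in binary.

0b100100111101101000010101100

Add column by column in base 2, right to left:
  1+1 = 0 carry 1
  1+0+1 = 0 carry 1
  1+1+1 = 1 carry 1
  1+1+1 = 1 carry 1
  0+1+1 = 0 carry 1
  1+1+1 = 1 carry 1
  0+1+1 = 0 carry 1
  0+0+1 = 1
  1+1 = 0 carry 1
  1+0+1 = 0 carry 1
  0+1+1 = 0 carry 1
  0+1+1 = 0 carry 1
  1+1+1 = 1 carry 1
  1+0+1 = 0 carry 1
  1+1+1 = 1 carry 1
  0+0+1 = 1
  1+1 = 0 carry 1
  1+1+1 = 1 carry 1
  1+1+1 = 1 carry 1
  1+1+1 = 1 carry 1
  0+0+1 = 1
  0+0 = 0
  1+1 = 0 carry 1
  1+1+1 = 1 carry 1
  1+0+1 = 0 carry 1
  1+0+1 = 0 carry 1
  final carry 1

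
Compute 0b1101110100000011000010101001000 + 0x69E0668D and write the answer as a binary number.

0x69E0668D = 0b1101001111000000110011010001101 in binary.
Add column by column in base 2, right to left:
  0+1 = 1
  0+0 = 0
  0+1 = 1
  1+1 = 0 carry 1
  0+0+1 = 1
  0+0 = 0
  1+0 = 1
  0+1 = 1
  1+0 = 1
  0+1 = 1
  1+1 = 0 carry 1
  0+0+1 = 1
  0+0 = 0
  0+1 = 1
  0+1 = 1
  1+0 = 1
  1+0 = 1
  0+0 = 0
  0+0 = 0
  0+0 = 0
  0+0 = 0
  0+1 = 1
  0+1 = 1
  1+1 = 0 carry 1
  0+1+1 = 0 carry 1
  1+0+1 = 0 carry 1
  1+0+1 = 0 carry 1
  1+1+1 = 1 carry 1
  0+0+1 = 1
  1+1 = 0 carry 1
  1+1+1 = 1 carry 1
  final carry 1

0b11011000011000011110101111010101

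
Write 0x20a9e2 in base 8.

0o10124742

Expand each hex digit to 4 bits: 2=0010 0=0000 a=1010 9=1001 e=1110 2=0010.
Group the bits in threes: 001 000 001 010 100 111 100 010 → 10124742.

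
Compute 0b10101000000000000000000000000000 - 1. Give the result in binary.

0b10100111111111111111111111111111

The trailing 27 digits are 0, so subtracting 1 borrows through: they become 1 and the next digit up decrements.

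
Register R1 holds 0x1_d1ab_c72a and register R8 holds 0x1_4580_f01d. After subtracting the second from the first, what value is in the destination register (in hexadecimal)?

0x8c2ad70d

Subtract column by column in base 16:
  a-d → d (borrow)
  2-1-1 → 0
  7-0 → 7
  c-f → d (borrow)
  b-0-1 → a
  a-8 → 2
  1-5 → c (borrow)
  d-4-1 → 8
  1-1 → 0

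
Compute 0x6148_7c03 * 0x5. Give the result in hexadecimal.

0x1e66a6c0f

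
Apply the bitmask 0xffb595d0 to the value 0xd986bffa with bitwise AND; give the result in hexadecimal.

0xd98495d0

AND each hex digit independently (no carries):
  d&f=d, 9&f=9, 8&b=8, 6&5=4, b&9=9, f&5=5, f&d=d, a&0=0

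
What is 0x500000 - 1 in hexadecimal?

0x4FFFFF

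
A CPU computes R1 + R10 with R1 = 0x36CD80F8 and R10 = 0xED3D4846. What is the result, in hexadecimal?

Add column by column in base 16, right to left:
  8+6 = E
  F+4 = 3 carry 1
  0+8+1 = 9
  8+4 = C
  D+D = A carry 1
  C+3+1 = 0 carry 1
  6+D+1 = 4 carry 1
  3+E+1 = 2 carry 1
  final carry 1

0x1240AC93E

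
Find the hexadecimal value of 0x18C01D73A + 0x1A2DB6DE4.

Add column by column in base 16, right to left:
  A+4 = E
  3+E = 1 carry 1
  7+D+1 = 5 carry 1
  D+6+1 = 4 carry 1
  1+B+1 = D
  0+D = D
  C+2 = E
  8+A = 2 carry 1
  1+1+1 = 3

0x32EDD451E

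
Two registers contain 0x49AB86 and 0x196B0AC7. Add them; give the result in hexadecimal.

Add column by column in base 16, right to left:
  6+7 = D
  8+C = 4 carry 1
  B+A+1 = 6 carry 1
  A+0+1 = B
  9+B = 4 carry 1
  4+6+1 = B
  0+9 = 9
  0+1 = 1

0x19B4B64D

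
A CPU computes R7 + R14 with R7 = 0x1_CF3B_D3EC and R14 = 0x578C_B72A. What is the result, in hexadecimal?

Add column by column in base 16, right to left:
  C+A = 6 carry 1
  E+2+1 = 1 carry 1
  3+7+1 = B
  D+B = 8 carry 1
  B+C+1 = 8 carry 1
  3+8+1 = C
  F+7 = 6 carry 1
  C+5+1 = 2 carry 1
  1+0+1 = 2

0x226C88B16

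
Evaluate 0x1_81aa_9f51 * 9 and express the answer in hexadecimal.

0xd8eff99d9

Multiply each base-16 digit by 9, carrying:
  1×9 = 9 → write 9
  5×9 = 45 → write d carry 2
  f×9+2 = 137 → write 9 carry 8
  9×9+8 = 89 → write 9 carry 5
  a×9+5 = 95 → write f carry 5
  a×9+5 = 95 → write f carry 5
  1×9+5 = 14 → write e
  8×9 = 72 → write 8 carry 4
  1×9+4 = 13 → write d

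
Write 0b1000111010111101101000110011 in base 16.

Group the bits into nibbles: 1000 1110 1011 1101 1010 0011 0011 → 8ebda33.

0x8ebda33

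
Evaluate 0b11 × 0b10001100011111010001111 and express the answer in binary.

Multiply each base-2 digit by 3, carrying:
  1×3 = 3 → write 1 carry 1
  1×3+1 = 4 → write 0 carry 2
  1×3+2 = 5 → write 1 carry 2
  1×3+2 = 5 → write 1 carry 2
  0×3+2 = 2 → write 0 carry 1
  0×3+1 = 1 → write 1
  0×3 = 0 → write 0
  1×3 = 3 → write 1 carry 1
  0×3+1 = 1 → write 1
  1×3 = 3 → write 1 carry 1
  1×3+1 = 4 → write 0 carry 2
  1×3+2 = 5 → write 1 carry 2
  1×3+2 = 5 → write 1 carry 2
  1×3+2 = 5 → write 1 carry 2
  0×3+2 = 2 → write 0 carry 1
  0×3+1 = 1 → write 1
  0×3 = 0 → write 0
  1×3 = 3 → write 1 carry 1
  1×3+1 = 4 → write 0 carry 2
  0×3+2 = 2 → write 0 carry 1
  0×3+1 = 1 → write 1
  0×3 = 0 → write 0
  1×3 = 3 → write 1 carry 1
  remaining carry: 1

0b110100101011101110101101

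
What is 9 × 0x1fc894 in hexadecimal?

Multiply each base-16 digit by 9, carrying:
  4×9 = 36 → write 4 carry 2
  9×9+2 = 83 → write 3 carry 5
  8×9+5 = 77 → write d carry 4
  c×9+4 = 112 → write 0 carry 7
  f×9+7 = 142 → write e carry 8
  1×9+8 = 17 → write 1 carry 1
  remaining carry: 1

0x11e0d34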